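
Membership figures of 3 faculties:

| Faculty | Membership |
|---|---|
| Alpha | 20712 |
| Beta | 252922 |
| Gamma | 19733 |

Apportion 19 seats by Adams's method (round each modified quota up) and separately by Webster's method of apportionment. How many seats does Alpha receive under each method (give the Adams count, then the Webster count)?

Adams: Alpha 2, Beta 15, Gamma 2.
Webster: Alpha 1, Beta 17, Gamma 1.
Alpha gets 2 under Adams and 1 under Webster.

2 and 1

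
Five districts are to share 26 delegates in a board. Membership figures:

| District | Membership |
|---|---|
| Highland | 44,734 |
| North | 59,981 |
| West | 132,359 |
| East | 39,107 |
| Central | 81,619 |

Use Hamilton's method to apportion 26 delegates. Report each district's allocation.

Highland 3, North 4, West 10, East 3, Central 6

Standard divisor: 357800 ÷ 26 ≈ 13761.538.
Standard quotas: Highland 3.2507, North 4.3586, West 9.6180, East 2.8418, Central 5.9310.
Lower quotas: Highland 3, North 4, West 9, East 2, Central 5 (sum 23, leaving 3 seats).
Remainders in descending order: Central 0.9310, East 0.8418, West 0.6180, North 0.3586, Highland 0.2507.
Largest remainders: Central, East, West receive the extra seats.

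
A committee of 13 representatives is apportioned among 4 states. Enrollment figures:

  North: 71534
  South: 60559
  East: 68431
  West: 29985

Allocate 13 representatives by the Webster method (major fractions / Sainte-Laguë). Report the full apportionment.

Standard divisor 230509/13 ≈ 17731.462; standard quotas: North 4.034, South 3.415, East 3.859, West 1.691.
Rounding to the nearest integer gives North 4, South 3, East 4, West 2 — total 13, matching the house size, so no adjustment is needed.

North=4, South=3, East=4, West=2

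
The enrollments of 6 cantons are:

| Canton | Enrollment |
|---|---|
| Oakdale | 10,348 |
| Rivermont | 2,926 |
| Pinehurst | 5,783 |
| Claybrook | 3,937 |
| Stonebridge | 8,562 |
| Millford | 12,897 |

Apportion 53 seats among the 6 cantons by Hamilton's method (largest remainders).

Oakdale 12, Rivermont 4, Pinehurst 7, Claybrook 5, Stonebridge 10, Millford 15

Standard divisor: 44453 ÷ 53 ≈ 838.736.
Standard quotas: Oakdale 12.3376, Rivermont 3.4886, Pinehurst 6.8949, Claybrook 4.6940, Stonebridge 10.2082, Millford 15.3767.
Lower quotas: Oakdale 12, Rivermont 3, Pinehurst 6, Claybrook 4, Stonebridge 10, Millford 15 (sum 50, leaving 3 seats).
Remainders in descending order: Pinehurst 0.8949, Claybrook 0.6940, Rivermont 0.4886, Millford 0.3767, Oakdale 0.3376, Stonebridge 0.2082.
The surplus seats go to Pinehurst, Claybrook, Rivermont.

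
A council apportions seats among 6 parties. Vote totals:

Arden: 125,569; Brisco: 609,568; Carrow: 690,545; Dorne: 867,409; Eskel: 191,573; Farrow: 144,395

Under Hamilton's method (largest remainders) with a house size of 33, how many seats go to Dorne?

11

Standard divisor: 2629059 ÷ 33 ≈ 79668.455.
Standard quotas: Arden 1.5761, Brisco 7.6513, Carrow 8.6677, Dorne 10.8877, Eskel 2.4046, Farrow 1.8124.
Lower quotas: Arden 1, Brisco 7, Carrow 8, Dorne 10, Eskel 2, Farrow 1 (sum 29, leaving 4 seats).
Remainders in descending order: Dorne 0.8877, Farrow 0.8124, Carrow 0.6677, Brisco 0.6513, Arden 0.5761, Eskel 0.4046.
The surplus seats go to Dorne, Farrow, Carrow, Brisco.
Dorne receives 11.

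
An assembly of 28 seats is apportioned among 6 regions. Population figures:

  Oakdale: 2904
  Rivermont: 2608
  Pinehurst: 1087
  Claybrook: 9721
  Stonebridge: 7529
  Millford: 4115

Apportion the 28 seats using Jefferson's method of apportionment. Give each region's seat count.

Oakdale=3, Rivermont=2, Pinehurst=1, Claybrook=10, Stonebridge=8, Millford=4

Standard divisor 27964/28 ≈ 998.714; standard quotas: Oakdale 2.908, Rivermont 2.611, Pinehurst 1.088, Claybrook 9.734, Stonebridge 7.539, Millford 4.120.
Rounding down gives 2, 2, 1, 9, 7, 4 = 25 seats, so the divisor must be adjusted.
With modified divisor 900: modified quotas Oakdale 3.227, Rivermont 2.898, Pinehurst 1.208, Claybrook 10.801, Stonebridge 8.366, Millford 4.572.
Rounding down: Oakdale 3, Rivermont 2, Pinehurst 1, Claybrook 10, Stonebridge 8, Millford 4 (total 28).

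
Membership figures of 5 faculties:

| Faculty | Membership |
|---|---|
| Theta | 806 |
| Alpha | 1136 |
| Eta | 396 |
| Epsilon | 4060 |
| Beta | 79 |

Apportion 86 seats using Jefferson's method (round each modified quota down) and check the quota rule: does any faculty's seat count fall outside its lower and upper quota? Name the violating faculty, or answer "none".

Standard quotas: Theta 10.702, Alpha 15.084, Eta 5.258, Epsilon 53.908, Beta 1.049.
Jefferson allocation: Theta 10, Alpha 15, Eta 5, Epsilon 55, Beta 1.
Epsilon has quota 53.908 (lower 53, upper 54) but receives 55 — outside the quota interval.

Epsilon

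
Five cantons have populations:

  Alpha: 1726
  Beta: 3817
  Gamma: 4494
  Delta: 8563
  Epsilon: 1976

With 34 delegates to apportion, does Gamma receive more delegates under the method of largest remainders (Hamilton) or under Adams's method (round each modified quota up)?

Hamilton: Alpha 3, Beta 6, Gamma 8, Delta 14, Epsilon 3.
Adams: Alpha 3, Beta 6, Gamma 7, Delta 14, Epsilon 4.
Gamma gets 8 under Hamilton and 7 under Adams.

Hamilton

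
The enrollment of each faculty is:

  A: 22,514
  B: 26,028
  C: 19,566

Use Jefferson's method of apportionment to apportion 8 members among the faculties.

Standard divisor 68108/8 ≈ 8513.5; standard quotas: A 2.645, B 3.057, C 2.298.
Rounding down gives 2, 3, 2 = 7 seats, so the divisor must be adjusted.
With modified divisor 7000: modified quotas A 3.216, B 3.718, C 2.795.
Rounding down: A 3, B 3, C 2 (total 8).

A=3, B=3, C=2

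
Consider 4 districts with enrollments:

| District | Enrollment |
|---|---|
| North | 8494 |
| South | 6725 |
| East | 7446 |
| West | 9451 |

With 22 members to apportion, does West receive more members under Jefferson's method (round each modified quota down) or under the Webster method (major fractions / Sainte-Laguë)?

Jefferson: North 6, South 4, East 5, West 7.
Webster: North 6, South 5, East 5, West 6.
West gets 7 under Jefferson and 6 under Webster.

Jefferson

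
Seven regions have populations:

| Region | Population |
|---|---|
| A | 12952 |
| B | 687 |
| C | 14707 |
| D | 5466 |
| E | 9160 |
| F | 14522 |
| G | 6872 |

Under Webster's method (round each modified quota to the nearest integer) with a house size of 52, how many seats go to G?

Standard divisor 64366/52 ≈ 1237.808; standard quotas: A 10.464, B 0.555, C 11.881, D 4.416, E 7.400, F 11.732, G 5.552.
Rounding to the nearest integer gives A 10, B 1, C 12, D 4, E 7, F 12, G 6 — total 52, matching the house size, so no adjustment is needed.
G receives 6.

6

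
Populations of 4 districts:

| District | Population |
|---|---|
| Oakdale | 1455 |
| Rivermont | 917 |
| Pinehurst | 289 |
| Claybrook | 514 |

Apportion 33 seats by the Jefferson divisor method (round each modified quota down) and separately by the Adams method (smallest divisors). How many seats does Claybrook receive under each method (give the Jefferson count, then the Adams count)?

Jefferson: Oakdale 15, Rivermont 10, Pinehurst 3, Claybrook 5.
Adams: Oakdale 15, Rivermont 9, Pinehurst 3, Claybrook 6.
Claybrook gets 5 under Jefferson and 6 under Adams.

5 and 6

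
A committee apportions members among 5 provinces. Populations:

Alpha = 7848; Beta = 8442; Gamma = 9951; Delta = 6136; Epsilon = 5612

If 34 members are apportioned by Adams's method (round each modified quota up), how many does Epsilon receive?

Standard divisor 37989/34 ≈ 1117.324; standard quotas: Alpha 7.024, Beta 7.556, Gamma 8.906, Delta 5.492, Epsilon 5.023.
Rounding up gives 8, 8, 9, 6, 6 = 37 seats, so the divisor must be adjusted.
With modified divisor 1220: modified quotas Alpha 6.433, Beta 6.920, Gamma 8.157, Delta 5.030, Epsilon 4.600.
Rounding up: Alpha 7, Beta 7, Gamma 9, Delta 6, Epsilon 5 (total 34).
Epsilon receives 5.

5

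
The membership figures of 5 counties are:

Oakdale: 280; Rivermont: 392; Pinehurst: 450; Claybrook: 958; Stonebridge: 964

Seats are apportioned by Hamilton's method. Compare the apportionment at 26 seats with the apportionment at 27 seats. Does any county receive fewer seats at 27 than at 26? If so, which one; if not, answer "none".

Oakdale

At 26 seats: Oakdale 3, Rivermont 3, Pinehurst 4, Claybrook 8, Stonebridge 8.
At 27 seats: Oakdale 2, Rivermont 3, Pinehurst 4, Claybrook 9, Stonebridge 9.
Oakdale drops from 3 to 2.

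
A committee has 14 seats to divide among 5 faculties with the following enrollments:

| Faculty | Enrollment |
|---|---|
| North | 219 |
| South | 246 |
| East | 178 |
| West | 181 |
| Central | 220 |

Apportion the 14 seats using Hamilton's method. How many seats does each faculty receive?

North=3; South=3; East=2; West=3; Central=3

Standard divisor: 1044 ÷ 14 ≈ 74.571.
Standard quotas: North 2.937, South 3.299, East 2.387, West 2.427, Central 2.950.
Lower quotas: North 2, South 3, East 2, West 2, Central 2 (sum 11, leaving 3 seats).
Remainders in descending order: Central 0.950, North 0.937, West 0.427, East 0.387, South 0.299.
The surplus seats go to Central, North, West.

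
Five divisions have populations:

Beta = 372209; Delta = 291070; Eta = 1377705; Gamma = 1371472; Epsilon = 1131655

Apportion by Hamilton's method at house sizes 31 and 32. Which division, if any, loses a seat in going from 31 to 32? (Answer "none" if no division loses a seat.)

At 31 seats: Beta 3, Delta 2, Eta 9, Gamma 9, Epsilon 8.
At 32 seats: Beta 2, Delta 2, Eta 10, Gamma 10, Epsilon 8.
Beta drops from 3 to 2.

Beta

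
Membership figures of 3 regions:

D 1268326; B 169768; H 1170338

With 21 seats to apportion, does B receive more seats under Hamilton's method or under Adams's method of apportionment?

Hamilton: D 10, B 1, H 10.
Adams: D 10, B 2, H 9.
B gets 1 under Hamilton and 2 under Adams.

Adams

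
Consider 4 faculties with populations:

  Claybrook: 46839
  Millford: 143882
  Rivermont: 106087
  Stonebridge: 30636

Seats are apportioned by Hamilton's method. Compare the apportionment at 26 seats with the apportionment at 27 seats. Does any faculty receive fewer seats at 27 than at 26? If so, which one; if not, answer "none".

At 26 seats: Claybrook 4, Millford 11, Rivermont 8, Stonebridge 3.
At 27 seats: Claybrook 4, Millford 12, Rivermont 9, Stonebridge 2.
Stonebridge drops from 3 to 2.

Stonebridge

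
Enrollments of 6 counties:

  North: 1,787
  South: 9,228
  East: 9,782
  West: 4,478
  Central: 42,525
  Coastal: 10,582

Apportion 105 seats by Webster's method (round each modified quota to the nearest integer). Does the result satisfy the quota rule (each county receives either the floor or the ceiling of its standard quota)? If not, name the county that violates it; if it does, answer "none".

Standard quotas: North 2.394, South 12.362, East 13.104, West 5.999, Central 56.966, Coastal 14.176.
Webster allocation: North 2, South 12, East 13, West 6, Central 58, Coastal 14.
Central has quota 56.966 (lower 56, upper 57) but receives 58 — outside the quota interval.

Central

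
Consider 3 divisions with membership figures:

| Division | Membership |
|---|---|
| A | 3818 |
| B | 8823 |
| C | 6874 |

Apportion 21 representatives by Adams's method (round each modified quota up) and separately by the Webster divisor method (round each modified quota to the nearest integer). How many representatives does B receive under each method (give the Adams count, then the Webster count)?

9 and 10

Adams: A 4, B 9, C 8.
Webster: A 4, B 10, C 7.
B gets 9 under Adams and 10 under Webster.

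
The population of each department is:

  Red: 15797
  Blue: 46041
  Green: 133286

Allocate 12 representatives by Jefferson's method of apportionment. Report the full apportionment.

Standard divisor 195124/12 ≈ 16260.333; standard quotas: Red 0.972, Blue 2.831, Green 8.197.
Rounding down gives 0, 2, 8 = 10 seats, so the divisor must be adjusted.
With modified divisor 15100: modified quotas Red 1.046, Blue 3.049, Green 8.827.
Rounding down: Red 1, Blue 3, Green 8 (total 12).

Red 1; Blue 3; Green 8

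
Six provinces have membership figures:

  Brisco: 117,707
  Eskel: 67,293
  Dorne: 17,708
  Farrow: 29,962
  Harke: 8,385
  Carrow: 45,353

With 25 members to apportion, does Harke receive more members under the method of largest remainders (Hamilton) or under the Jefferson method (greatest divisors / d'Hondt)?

Hamilton

Hamilton: Brisco 10, Eskel 6, Dorne 1, Farrow 3, Harke 1, Carrow 4.
Jefferson: Brisco 11, Eskel 6, Dorne 1, Farrow 3, Harke 0, Carrow 4.
Harke gets 1 under Hamilton and 0 under Jefferson.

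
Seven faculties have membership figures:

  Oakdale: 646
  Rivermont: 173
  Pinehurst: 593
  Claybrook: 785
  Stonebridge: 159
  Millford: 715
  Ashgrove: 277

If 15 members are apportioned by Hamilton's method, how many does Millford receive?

Standard divisor: 3348 ÷ 15 ≈ 223.2.
Standard quotas: Oakdale 2.894, Rivermont 0.775, Pinehurst 2.657, Claybrook 3.517, Stonebridge 0.712, Millford 3.203, Ashgrove 1.241.
Lower quotas: Oakdale 2, Rivermont 0, Pinehurst 2, Claybrook 3, Stonebridge 0, Millford 3, Ashgrove 1 (sum 11, leaving 4 seats).
Remainders in descending order: Oakdale 0.894, Rivermont 0.775, Stonebridge 0.712, Pinehurst 0.657, Claybrook 0.517, Ashgrove 0.241, Millford 0.203.
Largest remainders: Oakdale, Rivermont, Stonebridge, Pinehurst receive the extra seats.
Millford receives 3.

3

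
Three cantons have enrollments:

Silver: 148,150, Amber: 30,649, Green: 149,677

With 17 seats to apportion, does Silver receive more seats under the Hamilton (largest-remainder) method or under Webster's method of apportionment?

Hamilton: Silver 8, Amber 1, Green 8.
Webster: Silver 7, Amber 2, Green 8.
Silver gets 8 under Hamilton and 7 under Webster.

Hamilton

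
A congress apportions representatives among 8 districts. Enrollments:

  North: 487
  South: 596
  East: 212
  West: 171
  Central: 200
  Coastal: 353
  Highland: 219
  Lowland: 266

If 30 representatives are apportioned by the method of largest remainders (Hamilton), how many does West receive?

2

Total 2504; standard divisor 2504/30 ≈ 83.467.
Standard quotas: North 5.835, South 7.141, East 2.540, West 2.049, Central 2.396, Coastal 4.229, Highland 2.624, Lowland 3.187.
Lower quotas: North 5, South 7, East 2, West 2, Central 2, Coastal 4, Highland 2, Lowland 3 (sum 27, leaving 3 seats).
Remainders in descending order: North 0.835, Highland 0.624, East 0.540, Central 0.396, Coastal 0.229, Lowland 0.187, South 0.141, West 0.049.
Largest remainders: North, Highland, East receive the extra seats.
West receives 2.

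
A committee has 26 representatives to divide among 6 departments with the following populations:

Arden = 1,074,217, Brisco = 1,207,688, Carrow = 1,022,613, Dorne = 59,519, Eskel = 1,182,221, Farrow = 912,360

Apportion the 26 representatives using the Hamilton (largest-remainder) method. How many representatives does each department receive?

The standard divisor is 5458618/26 ≈ 209946.846.
Standard quotas: Arden 5.1166, Brisco 5.7524, Carrow 4.8708, Dorne 0.2835, Eskel 5.6310, Farrow 4.3457.
Lower quotas: Arden 5, Brisco 5, Carrow 4, Dorne 0, Eskel 5, Farrow 4 (sum 23, leaving 3 seats).
Remainders in descending order: Carrow 0.8708, Brisco 0.7524, Eskel 0.6310, Farrow 0.3457, Dorne 0.2835, Arden 0.1166.
Largest remainders: Carrow, Brisco, Eskel receive the extra seats.

Arden 5, Brisco 6, Carrow 5, Dorne 0, Eskel 6, Farrow 4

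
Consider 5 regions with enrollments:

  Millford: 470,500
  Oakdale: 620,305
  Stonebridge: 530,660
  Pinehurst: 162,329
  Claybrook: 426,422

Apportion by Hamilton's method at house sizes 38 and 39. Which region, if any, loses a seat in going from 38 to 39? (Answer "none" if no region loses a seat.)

none

At 38 seats: Millford 8, Oakdale 11, Stonebridge 9, Pinehurst 3, Claybrook 7.
At 39 seats: Millford 8, Oakdale 11, Stonebridge 9, Pinehurst 3, Claybrook 8.
No region's allocation decreased.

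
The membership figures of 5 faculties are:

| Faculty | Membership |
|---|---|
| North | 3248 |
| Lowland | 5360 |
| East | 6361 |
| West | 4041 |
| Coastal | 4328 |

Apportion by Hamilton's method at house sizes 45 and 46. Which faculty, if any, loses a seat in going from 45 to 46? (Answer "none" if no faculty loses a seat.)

At 45 seats: North 6, Lowland 10, East 12, West 8, Coastal 9.
At 46 seats: North 6, Lowland 11, East 13, West 8, Coastal 8.
Coastal drops from 9 to 8.

Coastal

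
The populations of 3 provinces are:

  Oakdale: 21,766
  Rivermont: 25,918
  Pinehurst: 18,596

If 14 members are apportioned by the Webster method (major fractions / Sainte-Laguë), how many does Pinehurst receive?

Standard divisor 66280/14 ≈ 4734.286; standard quotas: Oakdale 4.598, Rivermont 5.475, Pinehurst 3.928.
Rounding to the nearest integer gives Oakdale 5, Rivermont 5, Pinehurst 4 — total 14, matching the house size, so no adjustment is needed.
Pinehurst receives 4.

4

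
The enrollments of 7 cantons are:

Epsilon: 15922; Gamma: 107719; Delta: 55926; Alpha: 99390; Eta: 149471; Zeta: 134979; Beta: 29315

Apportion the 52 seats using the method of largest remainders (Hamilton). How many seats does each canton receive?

Total 592722; standard divisor 592722/52 ≈ 11398.5.
Standard quotas: Epsilon 1.3969, Gamma 9.4503, Delta 4.9064, Alpha 8.7196, Eta 13.1132, Zeta 11.8418, Beta 2.5718.
Lower quotas: Epsilon 1, Gamma 9, Delta 4, Alpha 8, Eta 13, Zeta 11, Beta 2 (sum 48, leaving 4 seats).
Remainders in descending order: Delta 0.9064, Zeta 0.8418, Alpha 0.7196, Beta 0.5718, Gamma 0.4503, Epsilon 0.3969, Eta 0.1132.
The surplus seats go to Delta, Zeta, Alpha, Beta.

Epsilon: 1, Gamma: 9, Delta: 5, Alpha: 9, Eta: 13, Zeta: 12, Beta: 3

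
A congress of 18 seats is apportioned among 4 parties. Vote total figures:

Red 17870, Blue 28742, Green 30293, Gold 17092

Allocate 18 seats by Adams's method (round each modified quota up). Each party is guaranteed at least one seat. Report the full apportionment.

Red 4; Blue 5; Green 6; Gold 3

Standard divisor 93997/18 ≈ 5222.056; standard quotas: Red 3.422, Blue 5.504, Green 5.801, Gold 3.273.
Rounding up gives 4, 6, 6, 4 = 20 seats, so the divisor must be adjusted.
With modified divisor 5900: modified quotas Red 3.029, Blue 4.872, Green 5.134, Gold 2.897.
Rounding up: Red 4, Blue 5, Green 6, Gold 3 (total 18).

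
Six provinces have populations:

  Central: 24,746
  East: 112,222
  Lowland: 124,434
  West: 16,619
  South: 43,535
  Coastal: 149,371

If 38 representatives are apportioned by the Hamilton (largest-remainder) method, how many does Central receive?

2

The standard divisor is 470927/38 ≈ 12392.816.
Standard quotas: Central 1.9968, East 9.0554, Lowland 10.0408, West 1.3410, South 3.5129, Coastal 12.0530.
Lower quotas: Central 1, East 9, Lowland 10, West 1, South 3, Coastal 12 (sum 36, leaving 2 seats).
Remainders in descending order: Central 0.9968, South 0.5129, West 0.3410, East 0.0554, Coastal 0.0530, Lowland 0.0408.
Largest remainders: Central, South receive the extra seats.
Central receives 2.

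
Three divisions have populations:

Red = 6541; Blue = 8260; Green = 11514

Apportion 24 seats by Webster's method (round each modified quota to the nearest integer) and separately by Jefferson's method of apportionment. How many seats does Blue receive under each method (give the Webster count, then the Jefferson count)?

8 and 7

Webster: Red 6, Blue 8, Green 10.
Jefferson: Red 6, Blue 7, Green 11.
Blue gets 8 under Webster and 7 under Jefferson.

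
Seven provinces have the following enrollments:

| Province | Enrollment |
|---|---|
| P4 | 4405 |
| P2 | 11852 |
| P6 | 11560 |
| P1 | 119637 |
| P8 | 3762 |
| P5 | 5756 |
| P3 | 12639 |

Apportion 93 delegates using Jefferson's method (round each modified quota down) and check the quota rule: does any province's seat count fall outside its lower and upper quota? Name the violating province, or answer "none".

P1

Standard quotas: P4 2.415, P2 6.499, P6 6.339, P1 65.599, P8 2.063, P5 3.156, P3 6.930.
Jefferson allocation: P4 2, P2 6, P6 6, P1 67, P8 2, P5 3, P3 7.
P1 has quota 65.599 (lower 65, upper 66) but receives 67 — outside the quota interval.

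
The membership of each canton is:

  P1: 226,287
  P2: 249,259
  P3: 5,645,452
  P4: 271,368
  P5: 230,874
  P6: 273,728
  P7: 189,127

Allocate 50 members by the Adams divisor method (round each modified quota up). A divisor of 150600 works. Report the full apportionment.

P1 2, P2 2, P3 38, P4 2, P5 2, P6 2, P7 2

With modified divisor 150600: modified quotas P1 1.503, P2 1.655, P3 37.486, P4 1.802, P5 1.533, P6 1.818, P7 1.256.
Rounding up: P1 2, P2 2, P3 38, P4 2, P5 2, P6 2, P7 2 (total 50).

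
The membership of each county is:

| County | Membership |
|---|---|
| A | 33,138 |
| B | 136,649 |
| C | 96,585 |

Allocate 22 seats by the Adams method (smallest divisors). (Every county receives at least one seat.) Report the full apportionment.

A=3; B=11; C=8

Standard divisor 266372/22 ≈ 12107.818; standard quotas: A 2.737, B 11.286, C 7.977.
Rounding up gives 3, 12, 8 = 23 seats, so the divisor must be adjusted.
With modified divisor 13000: modified quotas A 2.549, B 10.511, C 7.430.
Rounding up: A 3, B 11, C 8 (total 22).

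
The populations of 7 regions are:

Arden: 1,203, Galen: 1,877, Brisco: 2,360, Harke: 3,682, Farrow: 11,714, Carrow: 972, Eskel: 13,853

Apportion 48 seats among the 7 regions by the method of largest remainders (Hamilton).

Total 35661; standard divisor 35661/48 ≈ 742.938.
Standard quotas: Arden 1.6192, Galen 2.5265, Brisco 3.1766, Harke 4.9560, Farrow 15.7671, Carrow 1.3083, Eskel 18.6463.
Lower quotas: Arden 1, Galen 2, Brisco 3, Harke 4, Farrow 15, Carrow 1, Eskel 18 (sum 44, leaving 4 seats).
Remainders in descending order: Harke 0.9560, Farrow 0.7671, Eskel 0.6463, Arden 0.6192, Galen 0.5265, Carrow 0.3083, Brisco 0.1766.
The surplus seats go to Harke, Farrow, Eskel, Arden.

Arden 2, Galen 2, Brisco 3, Harke 5, Farrow 16, Carrow 1, Eskel 19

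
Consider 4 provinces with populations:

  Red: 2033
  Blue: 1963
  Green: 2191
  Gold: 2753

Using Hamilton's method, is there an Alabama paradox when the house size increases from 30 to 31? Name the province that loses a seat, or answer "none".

At 30 seats: Red 7, Blue 7, Green 7, Gold 9.
At 31 seats: Red 7, Blue 7, Green 8, Gold 9.
No province's allocation decreased.

none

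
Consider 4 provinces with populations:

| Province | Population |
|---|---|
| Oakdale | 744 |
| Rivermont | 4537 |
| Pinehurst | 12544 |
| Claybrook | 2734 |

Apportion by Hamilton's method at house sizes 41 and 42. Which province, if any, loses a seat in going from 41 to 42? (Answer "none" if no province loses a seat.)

At 41 seats: Oakdale 2, Rivermont 9, Pinehurst 25, Claybrook 5.
At 42 seats: Oakdale 1, Rivermont 9, Pinehurst 26, Claybrook 6.
Oakdale drops from 2 to 1.

Oakdale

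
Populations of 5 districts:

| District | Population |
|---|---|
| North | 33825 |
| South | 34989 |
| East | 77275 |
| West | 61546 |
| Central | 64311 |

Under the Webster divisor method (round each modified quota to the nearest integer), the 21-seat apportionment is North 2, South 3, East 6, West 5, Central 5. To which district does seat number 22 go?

North

Priority for the next seat is population ÷ (current seats + 0.5).
Priorities: North 13530.000, South 9996.857, East 11888.462, West 11190.182, Central 11692.909.
Highest priority: North.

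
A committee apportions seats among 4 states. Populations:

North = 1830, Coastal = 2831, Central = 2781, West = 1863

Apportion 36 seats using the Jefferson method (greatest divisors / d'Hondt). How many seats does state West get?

Standard divisor 9305/36 ≈ 258.472; standard quotas: North 7.080, Coastal 10.953, Central 10.759, West 7.208.
Rounding down gives 7, 10, 10, 7 = 34 seats, so the divisor must be adjusted.
With modified divisor 240: modified quotas North 7.625, Coastal 11.796, Central 11.588, West 7.763.
Rounding down: North 7, Coastal 11, Central 11, West 7 (total 36).
West receives 7.

7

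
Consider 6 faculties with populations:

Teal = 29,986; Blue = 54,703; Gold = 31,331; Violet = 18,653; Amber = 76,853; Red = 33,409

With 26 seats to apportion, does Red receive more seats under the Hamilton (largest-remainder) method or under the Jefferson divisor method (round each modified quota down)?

Hamilton: Teal 3, Blue 6, Gold 3, Violet 2, Amber 8, Red 4.
Jefferson: Teal 3, Blue 6, Gold 3, Violet 2, Amber 9, Red 3.
Red gets 4 under Hamilton and 3 under Jefferson.

Hamilton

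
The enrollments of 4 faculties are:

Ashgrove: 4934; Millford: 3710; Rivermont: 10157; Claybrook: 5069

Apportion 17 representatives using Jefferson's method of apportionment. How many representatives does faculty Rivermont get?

8

Standard divisor 23870/17 ≈ 1404.118; standard quotas: Ashgrove 3.514, Millford 2.642, Rivermont 7.234, Claybrook 3.610.
Rounding down gives 3, 2, 7, 3 = 15 seats, so the divisor must be adjusted.
With modified divisor 1250: modified quotas Ashgrove 3.947, Millford 2.968, Rivermont 8.126, Claybrook 4.055.
Rounding down: Ashgrove 3, Millford 2, Rivermont 8, Claybrook 4 (total 17).
Rivermont receives 8.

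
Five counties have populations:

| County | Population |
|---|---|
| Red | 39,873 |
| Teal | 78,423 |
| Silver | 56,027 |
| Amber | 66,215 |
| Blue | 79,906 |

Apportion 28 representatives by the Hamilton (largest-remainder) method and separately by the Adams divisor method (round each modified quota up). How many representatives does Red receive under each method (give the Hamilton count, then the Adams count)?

Hamilton: Red 3, Teal 7, Silver 5, Amber 6, Blue 7.
Adams: Red 4, Teal 6, Silver 5, Amber 6, Blue 7.
Red gets 3 under Hamilton and 4 under Adams.

3 and 4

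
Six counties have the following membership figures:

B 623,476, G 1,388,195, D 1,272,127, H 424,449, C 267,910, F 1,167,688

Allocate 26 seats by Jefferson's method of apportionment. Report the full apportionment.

B=3, G=7, D=7, H=2, C=1, F=6

Standard divisor 5143845/26 ≈ 197840.192; standard quotas: B 3.151, G 7.017, D 6.430, H 2.145, C 1.354, F 5.902.
Rounding down gives 3, 7, 6, 2, 1, 5 = 24 seats, so the divisor must be adjusted.
With modified divisor 177600: modified quotas B 3.511, G 7.816, D 7.163, H 2.390, C 1.509, F 6.575.
Rounding down: B 3, G 7, D 7, H 2, C 1, F 6 (total 26).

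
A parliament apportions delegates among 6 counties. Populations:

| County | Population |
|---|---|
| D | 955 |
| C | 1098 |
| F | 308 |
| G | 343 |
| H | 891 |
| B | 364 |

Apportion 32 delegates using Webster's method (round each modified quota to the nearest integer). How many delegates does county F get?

2

Standard divisor 3959/32 ≈ 123.719; standard quotas: D 7.719, C 8.875, F 2.490, G 2.772, H 7.202, B 2.942.
Rounding to the nearest integer gives D 8, C 9, F 2, G 3, H 7, B 3 — total 32, matching the house size, so no adjustment is needed.
F receives 2.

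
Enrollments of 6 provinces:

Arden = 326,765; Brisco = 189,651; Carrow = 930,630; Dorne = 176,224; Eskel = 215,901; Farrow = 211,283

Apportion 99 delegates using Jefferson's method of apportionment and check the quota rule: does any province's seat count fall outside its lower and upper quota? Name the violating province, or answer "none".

Carrow

Standard quotas: Arden 15.777, Brisco 9.157, Carrow 44.933, Dorne 8.508, Eskel 10.424, Farrow 10.201.
Jefferson allocation: Arden 16, Brisco 9, Carrow 46, Dorne 8, Eskel 10, Farrow 10.
Carrow has quota 44.933 (lower 44, upper 45) but receives 46 — outside the quota interval.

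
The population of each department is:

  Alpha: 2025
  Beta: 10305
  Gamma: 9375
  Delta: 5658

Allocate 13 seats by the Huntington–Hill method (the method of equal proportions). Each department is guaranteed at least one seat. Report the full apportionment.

Alpha=1; Beta=5; Gamma=4; Delta=3

With divisor 2200: modified quotas Alpha 0.920, Beta 4.684, Gamma 4.261, Delta 2.572.
Geometric-mean thresholds: Alpha (min 1), Beta √(4·5)=4.472, Gamma √(4·5)=4.472, Delta √(2·3)=2.449.
Each quota rounded against its threshold gives Alpha 1, Beta 5, Gamma 4, Delta 3 (total 13).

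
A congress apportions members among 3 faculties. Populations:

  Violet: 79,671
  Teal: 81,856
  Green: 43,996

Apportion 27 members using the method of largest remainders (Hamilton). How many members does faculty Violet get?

10

Standard divisor: 205523 ÷ 27 ≈ 7611.963.
Standard quotas: Violet 10.4666, Teal 10.7536, Green 5.7798.
Lower quotas: Violet 10, Teal 10, Green 5 (sum 25, leaving 2 seats).
Remainders in descending order: Green 0.7798, Teal 0.7536, Violet 0.4666.
Largest remainders: Green, Teal receive the extra seats.
Violet receives 10.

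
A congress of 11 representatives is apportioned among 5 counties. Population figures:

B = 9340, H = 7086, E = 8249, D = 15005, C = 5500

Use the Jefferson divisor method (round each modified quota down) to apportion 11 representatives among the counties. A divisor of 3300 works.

B 2; H 2; E 2; D 4; C 1

With modified divisor 3300: modified quotas B 2.830, H 2.147, E 2.500, D 4.547, C 1.667.
Rounding down: B 2, H 2, E 2, D 4, C 1 (total 11).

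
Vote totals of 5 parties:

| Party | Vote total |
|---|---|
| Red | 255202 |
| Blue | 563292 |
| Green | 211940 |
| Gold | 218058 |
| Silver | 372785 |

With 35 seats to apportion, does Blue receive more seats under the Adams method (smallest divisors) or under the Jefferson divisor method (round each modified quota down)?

Jefferson

Adams: Red 5, Blue 12, Green 5, Gold 5, Silver 8.
Jefferson: Red 5, Blue 13, Green 4, Gold 5, Silver 8.
Blue gets 12 under Adams and 13 under Jefferson.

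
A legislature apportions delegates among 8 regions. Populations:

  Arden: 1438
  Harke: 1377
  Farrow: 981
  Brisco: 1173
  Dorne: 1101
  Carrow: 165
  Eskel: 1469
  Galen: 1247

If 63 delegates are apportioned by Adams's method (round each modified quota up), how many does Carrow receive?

2

Standard divisor 8951/63 ≈ 142.079; standard quotas: Arden 10.121, Harke 9.692, Farrow 6.905, Brisco 8.256, Dorne 7.749, Carrow 1.161, Eskel 10.339, Galen 8.777.
Rounding up gives 11, 10, 7, 9, 8, 2, 11, 9 = 67 seats, so the divisor must be adjusted.
With modified divisor 154: modified quotas Arden 9.338, Harke 8.942, Farrow 6.370, Brisco 7.617, Dorne 7.149, Carrow 1.071, Eskel 9.539, Galen 8.097.
Rounding up: Arden 10, Harke 9, Farrow 7, Brisco 8, Dorne 8, Carrow 2, Eskel 10, Galen 9 (total 63).
Carrow receives 2.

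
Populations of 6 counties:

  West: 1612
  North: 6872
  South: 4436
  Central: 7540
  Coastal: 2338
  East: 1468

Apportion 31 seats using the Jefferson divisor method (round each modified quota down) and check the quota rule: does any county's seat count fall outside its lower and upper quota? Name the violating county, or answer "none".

none

Standard quotas: West 2.059, North 8.779, South 5.667, Central 9.632, Coastal 2.987, East 1.875.
Jefferson allocation: West 2, North 9, South 6, Central 10, Coastal 3, East 1.
Every allocation lies between the lower and upper quota.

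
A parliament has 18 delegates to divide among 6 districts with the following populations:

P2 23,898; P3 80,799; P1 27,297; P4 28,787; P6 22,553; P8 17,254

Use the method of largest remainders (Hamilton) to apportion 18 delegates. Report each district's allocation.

P2=2, P3=7, P1=2, P4=3, P6=2, P8=2

The standard divisor is 200588/18 ≈ 11143.778.
Standard quotas: P2 2.1445, P3 7.2506, P1 2.4495, P4 2.5832, P6 2.0238, P8 1.5483.
Lower quotas: P2 2, P3 7, P1 2, P4 2, P6 2, P8 1 (sum 16, leaving 2 seats).
Remainders in descending order: P4 0.5832, P8 0.5483, P1 0.4495, P3 0.2506, P2 0.1445, P6 0.0238.
Largest remainders: P4, P8 receive the extra seats.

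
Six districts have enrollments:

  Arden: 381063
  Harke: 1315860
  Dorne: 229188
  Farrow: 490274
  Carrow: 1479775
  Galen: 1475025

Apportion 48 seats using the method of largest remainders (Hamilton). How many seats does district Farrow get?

4

Standard divisor: 5371185 ÷ 48 ≈ 111899.688.
Standard quotas: Arden 3.4054, Harke 11.7593, Dorne 2.0482, Farrow 4.3814, Carrow 13.2241, Galen 13.1817.
Lower quotas: Arden 3, Harke 11, Dorne 2, Farrow 4, Carrow 13, Galen 13 (sum 46, leaving 2 seats).
Remainders in descending order: Harke 0.7593, Arden 0.4054, Farrow 0.3814, Carrow 0.2241, Galen 0.1817, Dorne 0.0482.
The surplus seats go to Harke, Arden.
Farrow receives 4.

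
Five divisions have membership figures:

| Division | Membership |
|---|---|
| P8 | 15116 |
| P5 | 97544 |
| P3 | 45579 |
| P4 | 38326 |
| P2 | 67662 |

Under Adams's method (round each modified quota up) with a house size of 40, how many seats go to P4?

6

Standard divisor 264227/40 ≈ 6605.675; standard quotas: P8 2.288, P5 14.767, P3 6.900, P4 5.802, P2 10.243.
Rounding up gives 3, 15, 7, 6, 11 = 42 seats, so the divisor must be adjusted.
With modified divisor 7200: modified quotas P8 2.099, P5 13.548, P3 6.330, P4 5.323, P2 9.398.
Rounding up: P8 3, P5 14, P3 7, P4 6, P2 10 (total 40).
P4 receives 6.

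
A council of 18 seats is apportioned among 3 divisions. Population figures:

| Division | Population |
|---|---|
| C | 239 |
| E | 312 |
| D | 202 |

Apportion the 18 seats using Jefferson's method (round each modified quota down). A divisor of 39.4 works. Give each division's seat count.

C=6, E=7, D=5

With modified divisor 39.4: modified quotas C 6.066, E 7.919, D 5.127.
Rounding down: C 6, E 7, D 5 (total 18).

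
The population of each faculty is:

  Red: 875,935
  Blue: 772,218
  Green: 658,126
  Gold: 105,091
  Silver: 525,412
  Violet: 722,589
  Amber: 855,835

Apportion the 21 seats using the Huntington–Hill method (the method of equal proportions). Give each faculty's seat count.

With divisor 218709: modified quotas Red 4.005, Blue 3.531, Green 3.009, Gold 0.481, Silver 2.402, Violet 3.304, Amber 3.913.
Geometric-mean thresholds: Red √(4·5)=4.472, Blue √(3·4)=3.464, Green √(3·4)=3.464, Gold (min 1), Silver √(2·3)=2.449, Violet √(3·4)=3.464, Amber √(3·4)=3.464.
Each quota rounded against its threshold gives Red 4, Blue 4, Green 3, Gold 1, Silver 2, Violet 3, Amber 4 (total 21).

Red 4, Blue 4, Green 3, Gold 1, Silver 2, Violet 3, Amber 4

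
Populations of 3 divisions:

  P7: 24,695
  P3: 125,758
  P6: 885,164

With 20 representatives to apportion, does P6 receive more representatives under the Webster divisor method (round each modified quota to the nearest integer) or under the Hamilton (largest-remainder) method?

Webster

Webster: P7 0, P3 2, P6 18.
Hamilton: P7 1, P3 2, P6 17.
P6 gets 18 under Webster and 17 under Hamilton.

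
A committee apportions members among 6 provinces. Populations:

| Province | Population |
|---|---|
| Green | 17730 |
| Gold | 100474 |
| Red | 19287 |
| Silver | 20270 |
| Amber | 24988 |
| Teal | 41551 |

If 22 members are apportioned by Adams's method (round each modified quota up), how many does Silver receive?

Standard divisor 224300/22 ≈ 10195.455; standard quotas: Green 1.739, Gold 9.855, Red 1.892, Silver 1.988, Amber 2.451, Teal 4.075.
Rounding up gives 2, 10, 2, 2, 3, 5 = 24 seats, so the divisor must be adjusted.
With modified divisor 11800: modified quotas Green 1.503, Gold 8.515, Red 1.634, Silver 1.718, Amber 2.118, Teal 3.521.
Rounding up: Green 2, Gold 9, Red 2, Silver 2, Amber 3, Teal 4 (total 22).
Silver receives 2.

2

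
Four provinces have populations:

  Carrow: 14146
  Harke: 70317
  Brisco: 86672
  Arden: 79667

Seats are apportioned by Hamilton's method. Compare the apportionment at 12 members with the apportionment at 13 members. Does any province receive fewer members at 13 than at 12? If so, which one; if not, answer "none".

none

At 12 seats: Carrow 1, Harke 3, Brisco 4, Arden 4.
At 13 seats: Carrow 1, Harke 4, Brisco 4, Arden 4.
No province's allocation decreased.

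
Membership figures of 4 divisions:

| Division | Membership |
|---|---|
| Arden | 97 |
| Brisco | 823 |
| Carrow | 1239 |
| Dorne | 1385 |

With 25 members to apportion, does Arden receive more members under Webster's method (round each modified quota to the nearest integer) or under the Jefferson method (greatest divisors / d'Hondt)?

Webster

Webster: Arden 1, Brisco 6, Carrow 8, Dorne 10.
Jefferson: Arden 0, Brisco 6, Carrow 9, Dorne 10.
Arden gets 1 under Webster and 0 under Jefferson.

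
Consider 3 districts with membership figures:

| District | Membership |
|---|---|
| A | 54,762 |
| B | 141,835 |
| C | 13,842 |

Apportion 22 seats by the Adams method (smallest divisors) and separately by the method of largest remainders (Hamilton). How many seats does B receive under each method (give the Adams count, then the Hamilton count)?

14 and 15

Adams: A 6, B 14, C 2.
Hamilton: A 6, B 15, C 1.
B gets 14 under Adams and 15 under Hamilton.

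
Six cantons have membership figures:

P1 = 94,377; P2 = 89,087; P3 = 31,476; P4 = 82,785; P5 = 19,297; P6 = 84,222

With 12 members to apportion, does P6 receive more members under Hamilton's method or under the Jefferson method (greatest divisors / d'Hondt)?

Jefferson

Hamilton: P1 3, P2 3, P3 1, P4 2, P5 1, P6 2.
Jefferson: P1 3, P2 3, P3 1, P4 2, P5 0, P6 3.
P6 gets 2 under Hamilton and 3 under Jefferson.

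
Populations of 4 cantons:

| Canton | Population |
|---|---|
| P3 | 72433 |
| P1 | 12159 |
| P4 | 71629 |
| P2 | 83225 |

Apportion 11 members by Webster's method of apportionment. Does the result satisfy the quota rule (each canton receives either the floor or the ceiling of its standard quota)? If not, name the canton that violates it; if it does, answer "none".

Standard quotas: P3 3.328, P1 0.559, P4 3.291, P2 3.823.
Webster allocation: P3 3, P1 1, P4 3, P2 4.
Every allocation lies between the lower and upper quota.

none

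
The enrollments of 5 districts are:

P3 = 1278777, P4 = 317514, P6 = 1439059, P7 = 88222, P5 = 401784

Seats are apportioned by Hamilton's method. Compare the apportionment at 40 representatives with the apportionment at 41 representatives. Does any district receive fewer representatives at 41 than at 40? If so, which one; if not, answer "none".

P5

At 40 seats: P3 14, P4 4, P6 16, P7 1, P5 5.
At 41 seats: P3 15, P4 4, P6 17, P7 1, P5 4.
P5 drops from 5 to 4.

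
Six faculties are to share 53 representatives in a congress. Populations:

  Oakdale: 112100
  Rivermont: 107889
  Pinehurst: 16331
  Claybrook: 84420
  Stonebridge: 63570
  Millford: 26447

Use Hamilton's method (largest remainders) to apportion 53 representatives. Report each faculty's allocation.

The standard divisor is 410757/53 ≈ 7750.132.
Standard quotas: Oakdale 14.4643, Rivermont 13.9209, Pinehurst 2.1072, Claybrook 10.8927, Stonebridge 8.2024, Millford 3.4125.
Lower quotas: Oakdale 14, Rivermont 13, Pinehurst 2, Claybrook 10, Stonebridge 8, Millford 3 (sum 50, leaving 3 seats).
Remainders in descending order: Rivermont 0.9209, Claybrook 0.8927, Oakdale 0.4643, Millford 0.4125, Stonebridge 0.2024, Pinehurst 0.1072.
The surplus seats go to Rivermont, Claybrook, Oakdale.

Oakdale: 15; Rivermont: 14; Pinehurst: 2; Claybrook: 11; Stonebridge: 8; Millford: 3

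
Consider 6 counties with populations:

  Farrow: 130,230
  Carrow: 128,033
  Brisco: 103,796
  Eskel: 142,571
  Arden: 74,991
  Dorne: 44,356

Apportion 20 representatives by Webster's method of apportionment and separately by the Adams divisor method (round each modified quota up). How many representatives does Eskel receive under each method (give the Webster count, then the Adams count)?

Webster: Farrow 4, Carrow 4, Brisco 3, Eskel 5, Arden 3, Dorne 1.
Adams: Farrow 4, Carrow 4, Brisco 3, Eskel 4, Arden 3, Dorne 2.
Eskel gets 5 under Webster and 4 under Adams.

5 and 4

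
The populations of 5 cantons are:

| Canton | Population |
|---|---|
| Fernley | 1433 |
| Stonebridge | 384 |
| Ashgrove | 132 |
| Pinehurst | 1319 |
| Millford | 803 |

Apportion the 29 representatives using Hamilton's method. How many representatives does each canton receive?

Fernley 10, Stonebridge 3, Ashgrove 1, Pinehurst 9, Millford 6

The standard divisor is 4071/29 ≈ 140.379.
Standard quotas: Fernley 10.208, Stonebridge 2.735, Ashgrove 0.940, Pinehurst 9.396, Millford 5.720.
Lower quotas: Fernley 10, Stonebridge 2, Ashgrove 0, Pinehurst 9, Millford 5 (sum 26, leaving 3 seats).
Remainders in descending order: Ashgrove 0.940, Stonebridge 0.735, Millford 0.720, Pinehurst 0.396, Fernley 0.208.
Largest remainders: Ashgrove, Stonebridge, Millford receive the extra seats.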